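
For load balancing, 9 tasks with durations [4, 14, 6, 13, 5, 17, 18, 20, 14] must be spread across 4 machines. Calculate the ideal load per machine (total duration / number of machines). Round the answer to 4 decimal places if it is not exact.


Total processing time = 4 + 14 + 6 + 13 + 5 + 17 + 18 + 20 + 14 = 111
Number of machines = 4
Ideal balanced load = 111 / 4 = 27.75

27.75


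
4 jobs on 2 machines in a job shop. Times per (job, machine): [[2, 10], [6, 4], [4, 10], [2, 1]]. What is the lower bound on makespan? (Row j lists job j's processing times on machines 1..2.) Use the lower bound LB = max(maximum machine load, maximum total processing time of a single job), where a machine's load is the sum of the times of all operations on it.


Machine loads:
  Machine 1: 2 + 6 + 4 + 2 = 14
  Machine 2: 10 + 4 + 10 + 1 = 25
Max machine load = 25
Job totals:
  Job 1: 12
  Job 2: 10
  Job 3: 14
  Job 4: 3
Max job total = 14
Lower bound = max(25, 14) = 25

25


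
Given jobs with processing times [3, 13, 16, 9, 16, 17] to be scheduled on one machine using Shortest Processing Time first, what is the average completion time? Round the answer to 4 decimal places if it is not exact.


Sort jobs by processing time (SPT order): [3, 9, 13, 16, 16, 17]
Compute completion times sequentially:
  Job 1: processing = 3, completes at 3
  Job 2: processing = 9, completes at 12
  Job 3: processing = 13, completes at 25
  Job 4: processing = 16, completes at 41
  Job 5: processing = 16, completes at 57
  Job 6: processing = 17, completes at 74
Sum of completion times = 212
Average completion time = 212/6 = 35.3333

35.3333


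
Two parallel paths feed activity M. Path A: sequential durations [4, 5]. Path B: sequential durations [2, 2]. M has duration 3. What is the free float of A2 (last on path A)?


ES(A2) = sum of predecessors on chain A = 4
EF(A2) = ES + duration = 4 + 5 = 9
Successor of A2 is M. ES(M) = max(sum(A), sum(B)) = max(9, 4) = 9
Free float = ES(successor) - EF(current) = 9 - 9 = 0

0


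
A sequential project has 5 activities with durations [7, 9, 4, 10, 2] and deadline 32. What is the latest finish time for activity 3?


LF(activity 3) = deadline - sum of successor durations
Successors: activities 4 through 5 with durations [10, 2]
Sum of successor durations = 12
LF = 32 - 12 = 20

20


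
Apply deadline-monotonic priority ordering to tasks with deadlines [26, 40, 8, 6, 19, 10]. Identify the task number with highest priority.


Sort tasks by relative deadline (ascending):
  Task 4: deadline = 6
  Task 3: deadline = 8
  Task 6: deadline = 10
  Task 5: deadline = 19
  Task 1: deadline = 26
  Task 2: deadline = 40
Priority order (highest first): [4, 3, 6, 5, 1, 2]
Highest priority task = 4

4


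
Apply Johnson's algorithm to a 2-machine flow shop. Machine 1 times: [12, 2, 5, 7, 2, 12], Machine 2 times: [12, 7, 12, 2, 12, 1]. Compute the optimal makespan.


Apply Johnson's rule:
  Group 1 (a <= b): [(2, 2, 7), (5, 2, 12), (3, 5, 12), (1, 12, 12)]
  Group 2 (a > b): [(4, 7, 2), (6, 12, 1)]
Optimal job order: [2, 5, 3, 1, 4, 6]
Schedule:
  Job 2: M1 done at 2, M2 done at 9
  Job 5: M1 done at 4, M2 done at 21
  Job 3: M1 done at 9, M2 done at 33
  Job 1: M1 done at 21, M2 done at 45
  Job 4: M1 done at 28, M2 done at 47
  Job 6: M1 done at 40, M2 done at 48
Makespan = 48

48


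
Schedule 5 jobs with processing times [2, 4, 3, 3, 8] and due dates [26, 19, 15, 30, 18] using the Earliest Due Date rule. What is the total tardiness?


Sort by due date (EDD order): [(3, 15), (8, 18), (4, 19), (2, 26), (3, 30)]
Compute completion times and tardiness:
  Job 1: p=3, d=15, C=3, tardiness=max(0,3-15)=0
  Job 2: p=8, d=18, C=11, tardiness=max(0,11-18)=0
  Job 3: p=4, d=19, C=15, tardiness=max(0,15-19)=0
  Job 4: p=2, d=26, C=17, tardiness=max(0,17-26)=0
  Job 5: p=3, d=30, C=20, tardiness=max(0,20-30)=0
Total tardiness = 0

0


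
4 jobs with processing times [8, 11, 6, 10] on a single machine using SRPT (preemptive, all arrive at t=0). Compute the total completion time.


Since all jobs arrive at t=0, SRPT equals SPT ordering.
SPT order: [6, 8, 10, 11]
Completion times:
  Job 1: p=6, C=6
  Job 2: p=8, C=14
  Job 3: p=10, C=24
  Job 4: p=11, C=35
Total completion time = 6 + 14 + 24 + 35 = 79

79


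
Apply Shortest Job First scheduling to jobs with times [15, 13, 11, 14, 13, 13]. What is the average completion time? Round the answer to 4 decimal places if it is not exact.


SJF order (ascending): [11, 13, 13, 13, 14, 15]
Completion times:
  Job 1: burst=11, C=11
  Job 2: burst=13, C=24
  Job 3: burst=13, C=37
  Job 4: burst=13, C=50
  Job 5: burst=14, C=64
  Job 6: burst=15, C=79
Average completion = 265/6 = 44.1667

44.1667


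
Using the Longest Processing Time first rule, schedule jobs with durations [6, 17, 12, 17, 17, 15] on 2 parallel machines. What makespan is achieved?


Sort jobs in decreasing order (LPT): [17, 17, 17, 15, 12, 6]
Assign each job to the least loaded machine:
  Machine 1: jobs [17, 17, 6], load = 40
  Machine 2: jobs [17, 15, 12], load = 44
Makespan = max load = 44

44


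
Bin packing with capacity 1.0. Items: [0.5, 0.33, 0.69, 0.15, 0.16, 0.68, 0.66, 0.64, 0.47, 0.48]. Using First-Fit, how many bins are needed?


Place items sequentially using First-Fit:
  Item 0.5 -> new Bin 1
  Item 0.33 -> Bin 1 (now 0.83)
  Item 0.69 -> new Bin 2
  Item 0.15 -> Bin 1 (now 0.98)
  Item 0.16 -> Bin 2 (now 0.85)
  Item 0.68 -> new Bin 3
  Item 0.66 -> new Bin 4
  Item 0.64 -> new Bin 5
  Item 0.47 -> new Bin 6
  Item 0.48 -> Bin 6 (now 0.95)
Total bins used = 6

6


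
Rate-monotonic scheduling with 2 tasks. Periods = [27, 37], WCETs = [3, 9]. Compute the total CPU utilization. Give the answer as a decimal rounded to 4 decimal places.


Compute individual utilizations (exact fractions):
  Task 1: C/T = 3/27 = 1/9 (approx. 0.1111)
  Task 2: C/T = 9/37 (approx. 0.2432)
Total utilization U = 1/9 + 9/37 = 118/333
Rounded to 4 decimal places: U = 0.3544
RM (Liu & Layland) bound for 2 tasks = 0.828427; compare with U = 118/333 (approx. 0.354354)
U <= bound, so schedulable by RM sufficient condition.

0.3544


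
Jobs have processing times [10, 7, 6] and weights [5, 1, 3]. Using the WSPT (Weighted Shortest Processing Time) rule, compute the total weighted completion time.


Compute p/w ratios and sort ascending (WSPT): [(10, 5), (6, 3), (7, 1)]
Compute weighted completion times:
  Job (p=10,w=5): C=10, w*C=5*10=50
  Job (p=6,w=3): C=16, w*C=3*16=48
  Job (p=7,w=1): C=23, w*C=1*23=23
Total weighted completion time = 121

121


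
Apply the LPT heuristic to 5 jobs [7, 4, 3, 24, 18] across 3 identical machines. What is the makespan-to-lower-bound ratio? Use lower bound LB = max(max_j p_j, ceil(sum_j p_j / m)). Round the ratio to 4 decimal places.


LPT order: [24, 18, 7, 4, 3]
Machine loads after assignment: [24, 18, 14]
LPT makespan = 24
Lower bound = max(max_job, ceil(total/3)) = max(24, 19) = 24
Ratio = 24 / 24 = 1.0

1.0


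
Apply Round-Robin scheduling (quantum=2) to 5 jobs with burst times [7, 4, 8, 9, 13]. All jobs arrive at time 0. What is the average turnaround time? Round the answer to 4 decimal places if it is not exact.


Time quantum = 2
Execution trace:
  J1 runs 2 units, time = 2
  J2 runs 2 units, time = 4
  J3 runs 2 units, time = 6
  J4 runs 2 units, time = 8
  J5 runs 2 units, time = 10
  J1 runs 2 units, time = 12
  J2 runs 2 units, time = 14
  J3 runs 2 units, time = 16
  J4 runs 2 units, time = 18
  J5 runs 2 units, time = 20
  J1 runs 2 units, time = 22
  J3 runs 2 units, time = 24
  J4 runs 2 units, time = 26
  J5 runs 2 units, time = 28
  J1 runs 1 units, time = 29
  J3 runs 2 units, time = 31
  J4 runs 2 units, time = 33
  J5 runs 2 units, time = 35
  J4 runs 1 units, time = 36
  J5 runs 2 units, time = 38
  J5 runs 2 units, time = 40
  J5 runs 1 units, time = 41
Finish times: [29, 14, 31, 36, 41]
Average turnaround = 151/5 = 30.2

30.2


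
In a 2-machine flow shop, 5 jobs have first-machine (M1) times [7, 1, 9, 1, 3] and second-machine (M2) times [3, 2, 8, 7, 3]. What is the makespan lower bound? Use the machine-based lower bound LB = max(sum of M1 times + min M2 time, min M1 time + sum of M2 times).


LB1 = sum(M1 times) + min(M2 times) = 21 + 2 = 23
LB2 = min(M1 times) + sum(M2 times) = 1 + 23 = 24
Lower bound = max(LB1, LB2) = max(23, 24) = 24

24


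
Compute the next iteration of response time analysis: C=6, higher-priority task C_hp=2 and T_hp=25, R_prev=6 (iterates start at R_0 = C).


R_next = C + ceil(R_prev / T_hp) * C_hp
ceil(6 / 25) = ceil(0.24) = 1
Interference = 1 * 2 = 2
R_next = 6 + 2 = 8

8


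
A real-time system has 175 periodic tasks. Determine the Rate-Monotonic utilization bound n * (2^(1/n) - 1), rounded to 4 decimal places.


Compute 2^(1/175) = 1.0039686955
Subtract 1: 1.0039686955 - 1 = 0.0039686955
Multiply by n: 175 * 0.0039686955 = 0.6945217125
Round to 4 dp: 0.6945

0.6945


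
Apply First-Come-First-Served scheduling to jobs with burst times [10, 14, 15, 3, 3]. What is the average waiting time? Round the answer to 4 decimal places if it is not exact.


FCFS order (as given): [10, 14, 15, 3, 3]
Waiting times:
  Job 1: wait = 0
  Job 2: wait = 10
  Job 3: wait = 24
  Job 4: wait = 39
  Job 5: wait = 42
Sum of waiting times = 115
Average waiting time = 115/5 = 23.0

23.0


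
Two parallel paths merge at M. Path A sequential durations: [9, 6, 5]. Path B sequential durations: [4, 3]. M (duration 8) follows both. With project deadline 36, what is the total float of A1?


Forward pass: ES(A1) = sum of predecessors on chain A = 0
EF = ES + duration = 0 + 9 = 9
Backward pass: LF(M) = deadline = 36; LS(M) = 36 - 8 = 28
LF(A1) = LS(M) - sum(successors on chain A) = 28 - 11 = 17
LS = LF - duration = 17 - 9 = 8
Total float = LS - ES = 8 - 0 = 8

8


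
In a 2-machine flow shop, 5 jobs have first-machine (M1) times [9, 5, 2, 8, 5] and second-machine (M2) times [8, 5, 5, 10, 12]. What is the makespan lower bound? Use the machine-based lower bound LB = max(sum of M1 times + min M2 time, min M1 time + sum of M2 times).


LB1 = sum(M1 times) + min(M2 times) = 29 + 5 = 34
LB2 = min(M1 times) + sum(M2 times) = 2 + 40 = 42
Lower bound = max(LB1, LB2) = max(34, 42) = 42

42


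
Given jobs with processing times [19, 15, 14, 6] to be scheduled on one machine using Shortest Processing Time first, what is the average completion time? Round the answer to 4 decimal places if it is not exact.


Sort jobs by processing time (SPT order): [6, 14, 15, 19]
Compute completion times sequentially:
  Job 1: processing = 6, completes at 6
  Job 2: processing = 14, completes at 20
  Job 3: processing = 15, completes at 35
  Job 4: processing = 19, completes at 54
Sum of completion times = 115
Average completion time = 115/4 = 28.75

28.75


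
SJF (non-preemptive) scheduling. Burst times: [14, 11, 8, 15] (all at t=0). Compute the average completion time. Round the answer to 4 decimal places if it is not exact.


SJF order (ascending): [8, 11, 14, 15]
Completion times:
  Job 1: burst=8, C=8
  Job 2: burst=11, C=19
  Job 3: burst=14, C=33
  Job 4: burst=15, C=48
Average completion = 108/4 = 27.0

27.0


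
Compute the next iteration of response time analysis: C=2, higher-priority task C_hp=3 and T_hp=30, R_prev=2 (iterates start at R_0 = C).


R_next = C + ceil(R_prev / T_hp) * C_hp
ceil(2 / 30) = ceil(0.0667) = 1
Interference = 1 * 3 = 3
R_next = 2 + 3 = 5

5


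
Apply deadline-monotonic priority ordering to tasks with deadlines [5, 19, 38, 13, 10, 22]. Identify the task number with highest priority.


Sort tasks by relative deadline (ascending):
  Task 1: deadline = 5
  Task 5: deadline = 10
  Task 4: deadline = 13
  Task 2: deadline = 19
  Task 6: deadline = 22
  Task 3: deadline = 38
Priority order (highest first): [1, 5, 4, 2, 6, 3]
Highest priority task = 1

1


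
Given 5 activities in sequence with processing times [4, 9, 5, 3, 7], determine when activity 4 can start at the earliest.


Activity 4 starts after activities 1 through 3 complete.
Predecessor durations: [4, 9, 5]
ES = 4 + 9 + 5 = 18

18


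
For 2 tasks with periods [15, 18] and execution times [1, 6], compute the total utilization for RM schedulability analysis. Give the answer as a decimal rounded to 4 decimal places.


Compute individual utilizations (exact fractions):
  Task 1: C/T = 1/15 (approx. 0.0667)
  Task 2: C/T = 6/18 = 1/3 (approx. 0.3333)
Total utilization U = 1/15 + 1/3 = 2/5
Rounded to 4 decimal places: U = 0.4000
RM (Liu & Layland) bound for 2 tasks = 0.828427; compare with U = 2/5 (approx. 0.400000)
U <= bound, so schedulable by RM sufficient condition.

0.4000


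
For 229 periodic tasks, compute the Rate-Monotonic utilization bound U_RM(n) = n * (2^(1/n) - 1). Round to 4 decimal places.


Compute 2^(1/229) = 1.0030314291
Subtract 1: 1.0030314291 - 1 = 0.0030314291
Multiply by n: 229 * 0.0030314291 = 0.6941972639
Round to 4 dp: 0.6942

0.6942


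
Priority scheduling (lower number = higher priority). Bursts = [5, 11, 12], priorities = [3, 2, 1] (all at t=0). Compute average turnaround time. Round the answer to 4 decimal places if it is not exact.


Sort by priority (ascending = highest first):
Order: [(1, 12), (2, 11), (3, 5)]
Completion times:
  Priority 1, burst=12, C=12
  Priority 2, burst=11, C=23
  Priority 3, burst=5, C=28
Average turnaround = 63/3 = 21.0

21.0


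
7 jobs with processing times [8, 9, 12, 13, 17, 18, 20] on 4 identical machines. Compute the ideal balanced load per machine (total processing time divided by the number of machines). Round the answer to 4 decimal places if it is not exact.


Total processing time = 8 + 9 + 12 + 13 + 17 + 18 + 20 = 97
Number of machines = 4
Ideal balanced load = 97 / 4 = 24.25

24.25


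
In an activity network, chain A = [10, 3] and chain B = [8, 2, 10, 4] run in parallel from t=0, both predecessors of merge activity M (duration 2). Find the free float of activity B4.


ES(B4) = sum of predecessors on chain B = 20
EF(B4) = ES + duration = 20 + 4 = 24
Successor of B4 is M. ES(M) = max(sum(A), sum(B)) = max(13, 24) = 24
Free float = ES(successor) - EF(current) = 24 - 24 = 0

0


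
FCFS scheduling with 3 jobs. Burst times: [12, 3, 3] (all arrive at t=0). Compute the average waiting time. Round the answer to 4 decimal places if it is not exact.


FCFS order (as given): [12, 3, 3]
Waiting times:
  Job 1: wait = 0
  Job 2: wait = 12
  Job 3: wait = 15
Sum of waiting times = 27
Average waiting time = 27/3 = 9.0

9.0


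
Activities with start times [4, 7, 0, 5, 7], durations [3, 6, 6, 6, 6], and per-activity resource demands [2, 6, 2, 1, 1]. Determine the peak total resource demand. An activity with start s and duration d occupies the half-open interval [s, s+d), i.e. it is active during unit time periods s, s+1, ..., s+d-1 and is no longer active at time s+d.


Each activity i is active on [start_i, start_i + duration_i).
Compute total resource usage per time slot:
  t=0: active resources = [2], total = 2
  t=1: active resources = [2], total = 2
  t=2: active resources = [2], total = 2
  t=3: active resources = [2], total = 2
  t=4: active resources = [2, 2], total = 4
  t=5: active resources = [2, 2, 1], total = 5
  t=6: active resources = [2, 1], total = 3
  t=7: active resources = [6, 1, 1], total = 8
  t=8: active resources = [6, 1, 1], total = 8
  t=9: active resources = [6, 1, 1], total = 8
  t=10: active resources = [6, 1, 1], total = 8
  t=11: active resources = [6, 1], total = 7
  t=12: active resources = [6, 1], total = 7
Peak resource demand = 8

8


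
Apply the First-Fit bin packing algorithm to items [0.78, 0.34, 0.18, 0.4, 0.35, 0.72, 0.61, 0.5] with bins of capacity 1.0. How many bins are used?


Place items sequentially using First-Fit:
  Item 0.78 -> new Bin 1
  Item 0.34 -> new Bin 2
  Item 0.18 -> Bin 1 (now 0.96)
  Item 0.4 -> Bin 2 (now 0.74)
  Item 0.35 -> new Bin 3
  Item 0.72 -> new Bin 4
  Item 0.61 -> Bin 3 (now 0.96)
  Item 0.5 -> new Bin 5
Total bins used = 5

5


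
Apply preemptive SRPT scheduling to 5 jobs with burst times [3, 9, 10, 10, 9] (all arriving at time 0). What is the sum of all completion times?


Since all jobs arrive at t=0, SRPT equals SPT ordering.
SPT order: [3, 9, 9, 10, 10]
Completion times:
  Job 1: p=3, C=3
  Job 2: p=9, C=12
  Job 3: p=9, C=21
  Job 4: p=10, C=31
  Job 5: p=10, C=41
Total completion time = 3 + 12 + 21 + 31 + 41 = 108

108


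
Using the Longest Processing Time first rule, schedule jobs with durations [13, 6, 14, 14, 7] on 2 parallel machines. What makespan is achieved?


Sort jobs in decreasing order (LPT): [14, 14, 13, 7, 6]
Assign each job to the least loaded machine:
  Machine 1: jobs [14, 13], load = 27
  Machine 2: jobs [14, 7, 6], load = 27
Makespan = max load = 27

27


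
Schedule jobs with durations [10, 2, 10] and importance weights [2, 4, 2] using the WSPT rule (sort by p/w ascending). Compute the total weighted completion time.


Compute p/w ratios and sort ascending (WSPT): [(2, 4), (10, 2), (10, 2)]
Compute weighted completion times:
  Job (p=2,w=4): C=2, w*C=4*2=8
  Job (p=10,w=2): C=12, w*C=2*12=24
  Job (p=10,w=2): C=22, w*C=2*22=44
Total weighted completion time = 76

76


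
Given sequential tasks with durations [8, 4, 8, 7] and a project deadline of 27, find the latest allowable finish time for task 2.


LF(activity 2) = deadline - sum of successor durations
Successors: activities 3 through 4 with durations [8, 7]
Sum of successor durations = 15
LF = 27 - 15 = 12

12


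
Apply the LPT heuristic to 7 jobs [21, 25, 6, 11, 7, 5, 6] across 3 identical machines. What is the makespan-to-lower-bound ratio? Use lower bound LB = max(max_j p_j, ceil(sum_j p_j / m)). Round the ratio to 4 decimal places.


LPT order: [25, 21, 11, 7, 6, 6, 5]
Machine loads after assignment: [25, 27, 29]
LPT makespan = 29
Lower bound = max(max_job, ceil(total/3)) = max(25, 27) = 27
Ratio = 29 / 27 = 1.0741

1.0741


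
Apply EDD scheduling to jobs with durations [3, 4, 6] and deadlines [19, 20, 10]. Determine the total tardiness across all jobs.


Sort by due date (EDD order): [(6, 10), (3, 19), (4, 20)]
Compute completion times and tardiness:
  Job 1: p=6, d=10, C=6, tardiness=max(0,6-10)=0
  Job 2: p=3, d=19, C=9, tardiness=max(0,9-19)=0
  Job 3: p=4, d=20, C=13, tardiness=max(0,13-20)=0
Total tardiness = 0

0


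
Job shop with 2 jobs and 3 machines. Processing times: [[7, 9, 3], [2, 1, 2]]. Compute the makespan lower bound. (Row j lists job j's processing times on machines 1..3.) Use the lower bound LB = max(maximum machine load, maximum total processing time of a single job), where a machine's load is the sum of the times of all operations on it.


Machine loads:
  Machine 1: 7 + 2 = 9
  Machine 2: 9 + 1 = 10
  Machine 3: 3 + 2 = 5
Max machine load = 10
Job totals:
  Job 1: 19
  Job 2: 5
Max job total = 19
Lower bound = max(10, 19) = 19

19


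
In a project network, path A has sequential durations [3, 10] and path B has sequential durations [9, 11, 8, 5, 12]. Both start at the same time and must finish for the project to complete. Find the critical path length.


Path A total = 3 + 10 = 13
Path B total = 9 + 11 + 8 + 5 + 12 = 45
Critical path = longest path = max(13, 45) = 45

45


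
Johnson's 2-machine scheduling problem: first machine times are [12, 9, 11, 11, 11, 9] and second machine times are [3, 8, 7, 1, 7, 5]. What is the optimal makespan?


Apply Johnson's rule:
  Group 1 (a <= b): []
  Group 2 (a > b): [(2, 9, 8), (3, 11, 7), (5, 11, 7), (6, 9, 5), (1, 12, 3), (4, 11, 1)]
Optimal job order: [2, 3, 5, 6, 1, 4]
Schedule:
  Job 2: M1 done at 9, M2 done at 17
  Job 3: M1 done at 20, M2 done at 27
  Job 5: M1 done at 31, M2 done at 38
  Job 6: M1 done at 40, M2 done at 45
  Job 1: M1 done at 52, M2 done at 55
  Job 4: M1 done at 63, M2 done at 64
Makespan = 64

64


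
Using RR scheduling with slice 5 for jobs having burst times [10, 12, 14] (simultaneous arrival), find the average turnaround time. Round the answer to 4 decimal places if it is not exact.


Time quantum = 5
Execution trace:
  J1 runs 5 units, time = 5
  J2 runs 5 units, time = 10
  J3 runs 5 units, time = 15
  J1 runs 5 units, time = 20
  J2 runs 5 units, time = 25
  J3 runs 5 units, time = 30
  J2 runs 2 units, time = 32
  J3 runs 4 units, time = 36
Finish times: [20, 32, 36]
Average turnaround = 88/3 = 29.3333

29.3333


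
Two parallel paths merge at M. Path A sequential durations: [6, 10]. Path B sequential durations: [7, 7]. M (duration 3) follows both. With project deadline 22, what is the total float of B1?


Forward pass: ES(B1) = sum of predecessors on chain B = 0
EF = ES + duration = 0 + 7 = 7
Backward pass: LF(M) = deadline = 22; LS(M) = 22 - 3 = 19
LF(B1) = LS(M) - sum(successors on chain B) = 19 - 7 = 12
LS = LF - duration = 12 - 7 = 5
Total float = LS - ES = 5 - 0 = 5

5


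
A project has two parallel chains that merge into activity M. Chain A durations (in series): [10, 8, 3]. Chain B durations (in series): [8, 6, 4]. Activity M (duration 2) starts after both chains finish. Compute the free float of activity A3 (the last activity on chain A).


ES(A3) = sum of predecessors on chain A = 18
EF(A3) = ES + duration = 18 + 3 = 21
Successor of A3 is M. ES(M) = max(sum(A), sum(B)) = max(21, 18) = 21
Free float = ES(successor) - EF(current) = 21 - 21 = 0

0


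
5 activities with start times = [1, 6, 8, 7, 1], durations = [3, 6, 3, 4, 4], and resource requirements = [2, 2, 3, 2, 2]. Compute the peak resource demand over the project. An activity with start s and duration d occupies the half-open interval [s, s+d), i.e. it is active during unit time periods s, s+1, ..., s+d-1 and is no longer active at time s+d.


Each activity i is active on [start_i, start_i + duration_i).
Compute total resource usage per time slot:
  t=0: active resources = [], total = 0
  t=1: active resources = [2, 2], total = 4
  t=2: active resources = [2, 2], total = 4
  t=3: active resources = [2, 2], total = 4
  t=4: active resources = [2], total = 2
  t=5: active resources = [], total = 0
  t=6: active resources = [2], total = 2
  t=7: active resources = [2, 2], total = 4
  t=8: active resources = [2, 3, 2], total = 7
  t=9: active resources = [2, 3, 2], total = 7
  t=10: active resources = [2, 3, 2], total = 7
  t=11: active resources = [2], total = 2
Peak resource demand = 7

7


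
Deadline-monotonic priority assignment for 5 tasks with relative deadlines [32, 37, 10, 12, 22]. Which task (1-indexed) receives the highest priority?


Sort tasks by relative deadline (ascending):
  Task 3: deadline = 10
  Task 4: deadline = 12
  Task 5: deadline = 22
  Task 1: deadline = 32
  Task 2: deadline = 37
Priority order (highest first): [3, 4, 5, 1, 2]
Highest priority task = 3

3


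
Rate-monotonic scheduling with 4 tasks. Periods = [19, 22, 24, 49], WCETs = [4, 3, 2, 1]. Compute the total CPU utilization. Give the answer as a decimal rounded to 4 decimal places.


Compute individual utilizations (exact fractions):
  Task 1: C/T = 4/19 (approx. 0.2105)
  Task 2: C/T = 3/22 (approx. 0.1364)
  Task 3: C/T = 2/24 = 1/12 (approx. 0.0833)
  Task 4: C/T = 1/49 (approx. 0.0204)
Total utilization U = 4/19 + 3/22 + 1/12 + 1/49 = 55379/122892
Rounded to 4 decimal places: U = 0.4506
RM (Liu & Layland) bound for 4 tasks = 0.756828; compare with U = 55379/122892 (approx. 0.450631)
U <= bound, so schedulable by RM sufficient condition.

0.4506


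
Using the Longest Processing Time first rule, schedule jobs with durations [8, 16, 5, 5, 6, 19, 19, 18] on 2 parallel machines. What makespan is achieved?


Sort jobs in decreasing order (LPT): [19, 19, 18, 16, 8, 6, 5, 5]
Assign each job to the least loaded machine:
  Machine 1: jobs [19, 18, 6, 5], load = 48
  Machine 2: jobs [19, 16, 8, 5], load = 48
Makespan = max load = 48

48


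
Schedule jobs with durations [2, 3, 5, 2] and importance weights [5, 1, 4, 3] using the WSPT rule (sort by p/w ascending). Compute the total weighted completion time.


Compute p/w ratios and sort ascending (WSPT): [(2, 5), (2, 3), (5, 4), (3, 1)]
Compute weighted completion times:
  Job (p=2,w=5): C=2, w*C=5*2=10
  Job (p=2,w=3): C=4, w*C=3*4=12
  Job (p=5,w=4): C=9, w*C=4*9=36
  Job (p=3,w=1): C=12, w*C=1*12=12
Total weighted completion time = 70

70


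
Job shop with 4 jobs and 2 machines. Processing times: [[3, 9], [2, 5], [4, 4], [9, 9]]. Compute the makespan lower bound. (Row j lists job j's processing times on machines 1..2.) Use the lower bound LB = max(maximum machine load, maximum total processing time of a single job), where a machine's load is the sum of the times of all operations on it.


Machine loads:
  Machine 1: 3 + 2 + 4 + 9 = 18
  Machine 2: 9 + 5 + 4 + 9 = 27
Max machine load = 27
Job totals:
  Job 1: 12
  Job 2: 7
  Job 3: 8
  Job 4: 18
Max job total = 18
Lower bound = max(27, 18) = 27

27


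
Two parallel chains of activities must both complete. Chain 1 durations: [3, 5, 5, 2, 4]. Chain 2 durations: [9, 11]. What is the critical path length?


Path A total = 3 + 5 + 5 + 2 + 4 = 19
Path B total = 9 + 11 = 20
Critical path = longest path = max(19, 20) = 20

20


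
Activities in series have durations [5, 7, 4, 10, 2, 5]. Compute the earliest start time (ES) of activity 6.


Activity 6 starts after activities 1 through 5 complete.
Predecessor durations: [5, 7, 4, 10, 2]
ES = 5 + 7 + 4 + 10 + 2 = 28

28


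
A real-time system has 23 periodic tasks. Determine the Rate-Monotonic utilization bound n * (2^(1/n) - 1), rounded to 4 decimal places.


Compute 2^(1/23) = 1.0305955448
Subtract 1: 1.0305955448 - 1 = 0.0305955448
Multiply by n: 23 * 0.0305955448 = 0.7036975304
Round to 4 dp: 0.7037

0.7037


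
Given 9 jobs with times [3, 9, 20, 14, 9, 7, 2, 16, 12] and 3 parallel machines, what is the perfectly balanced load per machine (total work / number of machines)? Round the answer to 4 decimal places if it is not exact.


Total processing time = 3 + 9 + 20 + 14 + 9 + 7 + 2 + 16 + 12 = 92
Number of machines = 3
Ideal balanced load = 92 / 3 = 30.6667

30.6667


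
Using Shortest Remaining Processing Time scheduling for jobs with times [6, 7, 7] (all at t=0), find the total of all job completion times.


Since all jobs arrive at t=0, SRPT equals SPT ordering.
SPT order: [6, 7, 7]
Completion times:
  Job 1: p=6, C=6
  Job 2: p=7, C=13
  Job 3: p=7, C=20
Total completion time = 6 + 13 + 20 = 39

39


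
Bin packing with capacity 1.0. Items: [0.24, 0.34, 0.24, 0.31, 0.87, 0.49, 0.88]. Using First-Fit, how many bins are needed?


Place items sequentially using First-Fit:
  Item 0.24 -> new Bin 1
  Item 0.34 -> Bin 1 (now 0.58)
  Item 0.24 -> Bin 1 (now 0.82)
  Item 0.31 -> new Bin 2
  Item 0.87 -> new Bin 3
  Item 0.49 -> Bin 2 (now 0.8)
  Item 0.88 -> new Bin 4
Total bins used = 4

4


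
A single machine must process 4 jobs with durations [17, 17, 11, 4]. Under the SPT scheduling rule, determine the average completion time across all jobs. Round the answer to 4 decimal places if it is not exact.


Sort jobs by processing time (SPT order): [4, 11, 17, 17]
Compute completion times sequentially:
  Job 1: processing = 4, completes at 4
  Job 2: processing = 11, completes at 15
  Job 3: processing = 17, completes at 32
  Job 4: processing = 17, completes at 49
Sum of completion times = 100
Average completion time = 100/4 = 25.0

25.0


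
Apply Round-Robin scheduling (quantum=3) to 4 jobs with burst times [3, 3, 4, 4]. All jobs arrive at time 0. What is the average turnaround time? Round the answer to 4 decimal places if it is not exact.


Time quantum = 3
Execution trace:
  J1 runs 3 units, time = 3
  J2 runs 3 units, time = 6
  J3 runs 3 units, time = 9
  J4 runs 3 units, time = 12
  J3 runs 1 units, time = 13
  J4 runs 1 units, time = 14
Finish times: [3, 6, 13, 14]
Average turnaround = 36/4 = 9.0

9.0


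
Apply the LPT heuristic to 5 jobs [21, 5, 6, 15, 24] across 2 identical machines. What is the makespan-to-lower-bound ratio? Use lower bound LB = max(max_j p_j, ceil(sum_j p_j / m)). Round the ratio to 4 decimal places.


LPT order: [24, 21, 15, 6, 5]
Machine loads after assignment: [35, 36]
LPT makespan = 36
Lower bound = max(max_job, ceil(total/2)) = max(24, 36) = 36
Ratio = 36 / 36 = 1.0

1.0


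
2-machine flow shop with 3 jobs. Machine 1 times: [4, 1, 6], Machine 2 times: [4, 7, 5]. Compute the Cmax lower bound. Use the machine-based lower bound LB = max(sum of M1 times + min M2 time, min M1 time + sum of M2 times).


LB1 = sum(M1 times) + min(M2 times) = 11 + 4 = 15
LB2 = min(M1 times) + sum(M2 times) = 1 + 16 = 17
Lower bound = max(LB1, LB2) = max(15, 17) = 17

17


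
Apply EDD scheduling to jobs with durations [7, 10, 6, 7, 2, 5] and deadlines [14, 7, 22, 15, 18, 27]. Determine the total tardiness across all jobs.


Sort by due date (EDD order): [(10, 7), (7, 14), (7, 15), (2, 18), (6, 22), (5, 27)]
Compute completion times and tardiness:
  Job 1: p=10, d=7, C=10, tardiness=max(0,10-7)=3
  Job 2: p=7, d=14, C=17, tardiness=max(0,17-14)=3
  Job 3: p=7, d=15, C=24, tardiness=max(0,24-15)=9
  Job 4: p=2, d=18, C=26, tardiness=max(0,26-18)=8
  Job 5: p=6, d=22, C=32, tardiness=max(0,32-22)=10
  Job 6: p=5, d=27, C=37, tardiness=max(0,37-27)=10
Total tardiness = 43

43


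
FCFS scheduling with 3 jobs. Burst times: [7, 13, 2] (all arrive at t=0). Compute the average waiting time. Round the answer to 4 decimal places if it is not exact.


FCFS order (as given): [7, 13, 2]
Waiting times:
  Job 1: wait = 0
  Job 2: wait = 7
  Job 3: wait = 20
Sum of waiting times = 27
Average waiting time = 27/3 = 9.0

9.0


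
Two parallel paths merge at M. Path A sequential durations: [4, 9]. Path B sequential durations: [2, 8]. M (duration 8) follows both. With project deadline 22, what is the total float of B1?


Forward pass: ES(B1) = sum of predecessors on chain B = 0
EF = ES + duration = 0 + 2 = 2
Backward pass: LF(M) = deadline = 22; LS(M) = 22 - 8 = 14
LF(B1) = LS(M) - sum(successors on chain B) = 14 - 8 = 6
LS = LF - duration = 6 - 2 = 4
Total float = LS - ES = 4 - 0 = 4

4


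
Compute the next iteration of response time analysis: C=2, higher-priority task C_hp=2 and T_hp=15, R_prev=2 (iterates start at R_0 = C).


R_next = C + ceil(R_prev / T_hp) * C_hp
ceil(2 / 15) = ceil(0.1333) = 1
Interference = 1 * 2 = 2
R_next = 2 + 2 = 4

4


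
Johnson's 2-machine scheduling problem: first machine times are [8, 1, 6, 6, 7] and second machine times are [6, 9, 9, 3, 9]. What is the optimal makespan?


Apply Johnson's rule:
  Group 1 (a <= b): [(2, 1, 9), (3, 6, 9), (5, 7, 9)]
  Group 2 (a > b): [(1, 8, 6), (4, 6, 3)]
Optimal job order: [2, 3, 5, 1, 4]
Schedule:
  Job 2: M1 done at 1, M2 done at 10
  Job 3: M1 done at 7, M2 done at 19
  Job 5: M1 done at 14, M2 done at 28
  Job 1: M1 done at 22, M2 done at 34
  Job 4: M1 done at 28, M2 done at 37
Makespan = 37

37


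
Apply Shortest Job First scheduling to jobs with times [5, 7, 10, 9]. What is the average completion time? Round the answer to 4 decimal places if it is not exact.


SJF order (ascending): [5, 7, 9, 10]
Completion times:
  Job 1: burst=5, C=5
  Job 2: burst=7, C=12
  Job 3: burst=9, C=21
  Job 4: burst=10, C=31
Average completion = 69/4 = 17.25

17.25


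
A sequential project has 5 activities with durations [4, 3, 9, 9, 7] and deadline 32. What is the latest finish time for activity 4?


LF(activity 4) = deadline - sum of successor durations
Successors: activities 5 through 5 with durations [7]
Sum of successor durations = 7
LF = 32 - 7 = 25

25


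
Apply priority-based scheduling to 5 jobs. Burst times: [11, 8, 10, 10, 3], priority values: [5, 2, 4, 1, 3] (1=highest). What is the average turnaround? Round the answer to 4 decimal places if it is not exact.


Sort by priority (ascending = highest first):
Order: [(1, 10), (2, 8), (3, 3), (4, 10), (5, 11)]
Completion times:
  Priority 1, burst=10, C=10
  Priority 2, burst=8, C=18
  Priority 3, burst=3, C=21
  Priority 4, burst=10, C=31
  Priority 5, burst=11, C=42
Average turnaround = 122/5 = 24.4

24.4


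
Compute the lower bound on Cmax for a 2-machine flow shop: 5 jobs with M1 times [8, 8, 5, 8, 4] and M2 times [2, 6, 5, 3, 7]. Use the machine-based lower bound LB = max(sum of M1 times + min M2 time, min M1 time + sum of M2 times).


LB1 = sum(M1 times) + min(M2 times) = 33 + 2 = 35
LB2 = min(M1 times) + sum(M2 times) = 4 + 23 = 27
Lower bound = max(LB1, LB2) = max(35, 27) = 35

35


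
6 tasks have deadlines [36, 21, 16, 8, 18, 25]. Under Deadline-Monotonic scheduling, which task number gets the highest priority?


Sort tasks by relative deadline (ascending):
  Task 4: deadline = 8
  Task 3: deadline = 16
  Task 5: deadline = 18
  Task 2: deadline = 21
  Task 6: deadline = 25
  Task 1: deadline = 36
Priority order (highest first): [4, 3, 5, 2, 6, 1]
Highest priority task = 4

4


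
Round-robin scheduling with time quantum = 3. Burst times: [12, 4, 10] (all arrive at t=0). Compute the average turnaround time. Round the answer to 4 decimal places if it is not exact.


Time quantum = 3
Execution trace:
  J1 runs 3 units, time = 3
  J2 runs 3 units, time = 6
  J3 runs 3 units, time = 9
  J1 runs 3 units, time = 12
  J2 runs 1 units, time = 13
  J3 runs 3 units, time = 16
  J1 runs 3 units, time = 19
  J3 runs 3 units, time = 22
  J1 runs 3 units, time = 25
  J3 runs 1 units, time = 26
Finish times: [25, 13, 26]
Average turnaround = 64/3 = 21.3333

21.3333


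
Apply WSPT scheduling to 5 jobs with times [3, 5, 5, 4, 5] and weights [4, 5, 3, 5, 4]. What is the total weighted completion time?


Compute p/w ratios and sort ascending (WSPT): [(3, 4), (4, 5), (5, 5), (5, 4), (5, 3)]
Compute weighted completion times:
  Job (p=3,w=4): C=3, w*C=4*3=12
  Job (p=4,w=5): C=7, w*C=5*7=35
  Job (p=5,w=5): C=12, w*C=5*12=60
  Job (p=5,w=4): C=17, w*C=4*17=68
  Job (p=5,w=3): C=22, w*C=3*22=66
Total weighted completion time = 241

241


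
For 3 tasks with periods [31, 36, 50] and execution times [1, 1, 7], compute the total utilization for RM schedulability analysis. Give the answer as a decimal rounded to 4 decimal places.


Compute individual utilizations (exact fractions):
  Task 1: C/T = 1/31 (approx. 0.0323)
  Task 2: C/T = 1/36 (approx. 0.0278)
  Task 3: C/T = 7/50 (approx. 0.14)
Total utilization U = 1/31 + 1/36 + 7/50 = 5581/27900
Rounded to 4 decimal places: U = 0.2000
RM (Liu & Layland) bound for 3 tasks = 0.779763; compare with U = 5581/27900 (approx. 0.200036)
U <= bound, so schedulable by RM sufficient condition.

0.2000


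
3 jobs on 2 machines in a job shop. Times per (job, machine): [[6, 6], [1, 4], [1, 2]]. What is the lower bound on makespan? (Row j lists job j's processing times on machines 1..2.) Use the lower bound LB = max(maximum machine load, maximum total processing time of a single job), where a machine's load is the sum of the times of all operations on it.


Machine loads:
  Machine 1: 6 + 1 + 1 = 8
  Machine 2: 6 + 4 + 2 = 12
Max machine load = 12
Job totals:
  Job 1: 12
  Job 2: 5
  Job 3: 3
Max job total = 12
Lower bound = max(12, 12) = 12

12


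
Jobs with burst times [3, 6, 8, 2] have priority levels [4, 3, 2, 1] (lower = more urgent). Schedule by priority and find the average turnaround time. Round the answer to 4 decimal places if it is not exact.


Sort by priority (ascending = highest first):
Order: [(1, 2), (2, 8), (3, 6), (4, 3)]
Completion times:
  Priority 1, burst=2, C=2
  Priority 2, burst=8, C=10
  Priority 3, burst=6, C=16
  Priority 4, burst=3, C=19
Average turnaround = 47/4 = 11.75

11.75


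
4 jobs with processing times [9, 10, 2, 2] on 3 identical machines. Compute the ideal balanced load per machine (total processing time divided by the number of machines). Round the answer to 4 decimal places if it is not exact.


Total processing time = 9 + 10 + 2 + 2 = 23
Number of machines = 3
Ideal balanced load = 23 / 3 = 7.6667

7.6667


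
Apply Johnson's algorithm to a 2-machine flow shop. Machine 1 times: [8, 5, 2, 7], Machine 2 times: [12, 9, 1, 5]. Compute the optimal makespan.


Apply Johnson's rule:
  Group 1 (a <= b): [(2, 5, 9), (1, 8, 12)]
  Group 2 (a > b): [(4, 7, 5), (3, 2, 1)]
Optimal job order: [2, 1, 4, 3]
Schedule:
  Job 2: M1 done at 5, M2 done at 14
  Job 1: M1 done at 13, M2 done at 26
  Job 4: M1 done at 20, M2 done at 31
  Job 3: M1 done at 22, M2 done at 32
Makespan = 32

32


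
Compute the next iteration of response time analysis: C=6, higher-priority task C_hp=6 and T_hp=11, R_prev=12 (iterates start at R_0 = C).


R_next = C + ceil(R_prev / T_hp) * C_hp
ceil(12 / 11) = ceil(1.0909) = 2
Interference = 2 * 6 = 12
R_next = 6 + 12 = 18

18


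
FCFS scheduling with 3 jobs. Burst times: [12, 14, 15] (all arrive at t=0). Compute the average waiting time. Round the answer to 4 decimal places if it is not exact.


FCFS order (as given): [12, 14, 15]
Waiting times:
  Job 1: wait = 0
  Job 2: wait = 12
  Job 3: wait = 26
Sum of waiting times = 38
Average waiting time = 38/3 = 12.6667

12.6667


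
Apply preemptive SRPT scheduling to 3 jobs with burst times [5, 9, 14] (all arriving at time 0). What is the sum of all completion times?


Since all jobs arrive at t=0, SRPT equals SPT ordering.
SPT order: [5, 9, 14]
Completion times:
  Job 1: p=5, C=5
  Job 2: p=9, C=14
  Job 3: p=14, C=28
Total completion time = 5 + 14 + 28 = 47

47


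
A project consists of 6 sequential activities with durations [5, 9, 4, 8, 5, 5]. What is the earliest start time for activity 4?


Activity 4 starts after activities 1 through 3 complete.
Predecessor durations: [5, 9, 4]
ES = 5 + 9 + 4 = 18

18


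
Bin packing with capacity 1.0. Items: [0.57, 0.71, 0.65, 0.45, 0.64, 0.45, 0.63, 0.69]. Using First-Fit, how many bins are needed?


Place items sequentially using First-Fit:
  Item 0.57 -> new Bin 1
  Item 0.71 -> new Bin 2
  Item 0.65 -> new Bin 3
  Item 0.45 -> new Bin 4
  Item 0.64 -> new Bin 5
  Item 0.45 -> Bin 4 (now 0.9)
  Item 0.63 -> new Bin 6
  Item 0.69 -> new Bin 7
Total bins used = 7

7


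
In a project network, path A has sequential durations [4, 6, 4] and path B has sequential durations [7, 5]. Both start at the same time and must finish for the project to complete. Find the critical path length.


Path A total = 4 + 6 + 4 = 14
Path B total = 7 + 5 = 12
Critical path = longest path = max(14, 12) = 14

14


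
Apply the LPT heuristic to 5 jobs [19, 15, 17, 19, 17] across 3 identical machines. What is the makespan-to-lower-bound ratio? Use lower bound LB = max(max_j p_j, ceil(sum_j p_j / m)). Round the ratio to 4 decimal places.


LPT order: [19, 19, 17, 17, 15]
Machine loads after assignment: [34, 19, 34]
LPT makespan = 34
Lower bound = max(max_job, ceil(total/3)) = max(19, 29) = 29
Ratio = 34 / 29 = 1.1724

1.1724


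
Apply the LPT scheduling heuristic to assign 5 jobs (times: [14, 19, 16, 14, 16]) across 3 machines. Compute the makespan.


Sort jobs in decreasing order (LPT): [19, 16, 16, 14, 14]
Assign each job to the least loaded machine:
  Machine 1: jobs [19], load = 19
  Machine 2: jobs [16, 14], load = 30
  Machine 3: jobs [16, 14], load = 30
Makespan = max load = 30

30


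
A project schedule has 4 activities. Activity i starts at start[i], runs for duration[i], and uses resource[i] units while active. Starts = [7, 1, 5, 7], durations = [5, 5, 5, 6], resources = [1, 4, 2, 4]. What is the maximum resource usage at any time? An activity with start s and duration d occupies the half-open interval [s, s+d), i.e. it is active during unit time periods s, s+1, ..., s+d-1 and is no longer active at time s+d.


Each activity i is active on [start_i, start_i + duration_i).
Compute total resource usage per time slot:
  t=0: active resources = [], total = 0
  t=1: active resources = [4], total = 4
  t=2: active resources = [4], total = 4
  t=3: active resources = [4], total = 4
  t=4: active resources = [4], total = 4
  t=5: active resources = [4, 2], total = 6
  t=6: active resources = [2], total = 2
  t=7: active resources = [1, 2, 4], total = 7
  t=8: active resources = [1, 2, 4], total = 7
  t=9: active resources = [1, 2, 4], total = 7
  t=10: active resources = [1, 4], total = 5
  t=11: active resources = [1, 4], total = 5
  t=12: active resources = [4], total = 4
Peak resource demand = 7

7
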